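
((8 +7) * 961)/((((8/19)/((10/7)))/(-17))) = -23280225/28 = -831436.61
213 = 213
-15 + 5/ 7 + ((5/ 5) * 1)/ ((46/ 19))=-4467/ 322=-13.87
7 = 7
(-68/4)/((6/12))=-34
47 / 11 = 4.27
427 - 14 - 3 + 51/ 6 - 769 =-701/ 2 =-350.50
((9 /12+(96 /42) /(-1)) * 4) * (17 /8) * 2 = -731 /28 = -26.11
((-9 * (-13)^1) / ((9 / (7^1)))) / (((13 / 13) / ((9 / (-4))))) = -819 / 4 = -204.75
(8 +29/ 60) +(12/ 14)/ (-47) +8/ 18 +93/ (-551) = 285212813/ 32630220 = 8.74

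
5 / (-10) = -0.50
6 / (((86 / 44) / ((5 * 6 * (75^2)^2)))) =125296875000 / 43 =2913880813.95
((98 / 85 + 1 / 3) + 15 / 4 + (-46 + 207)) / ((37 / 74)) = 169561 / 510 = 332.47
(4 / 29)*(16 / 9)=64 / 261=0.25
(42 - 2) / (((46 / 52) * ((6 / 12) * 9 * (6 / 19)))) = 19760 / 621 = 31.82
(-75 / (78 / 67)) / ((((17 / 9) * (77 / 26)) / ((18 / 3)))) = -90450 / 1309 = -69.10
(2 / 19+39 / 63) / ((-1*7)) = -289 / 2793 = -0.10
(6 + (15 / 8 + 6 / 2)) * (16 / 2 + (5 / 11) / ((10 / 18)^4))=1527807 / 11000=138.89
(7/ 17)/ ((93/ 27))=63/ 527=0.12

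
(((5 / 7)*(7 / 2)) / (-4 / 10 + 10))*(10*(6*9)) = 1125 / 8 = 140.62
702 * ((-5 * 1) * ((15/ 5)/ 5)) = -2106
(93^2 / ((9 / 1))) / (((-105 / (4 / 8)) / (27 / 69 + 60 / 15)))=-97061 / 4830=-20.10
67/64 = 1.05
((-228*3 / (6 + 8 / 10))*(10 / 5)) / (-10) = 342 / 17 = 20.12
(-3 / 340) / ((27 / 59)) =-59 / 3060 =-0.02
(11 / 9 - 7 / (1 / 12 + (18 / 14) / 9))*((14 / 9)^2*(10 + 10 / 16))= -21170695 / 27702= -764.23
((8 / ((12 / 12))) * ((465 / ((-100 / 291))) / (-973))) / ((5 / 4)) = 216504 / 24325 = 8.90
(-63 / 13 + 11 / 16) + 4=-33 / 208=-0.16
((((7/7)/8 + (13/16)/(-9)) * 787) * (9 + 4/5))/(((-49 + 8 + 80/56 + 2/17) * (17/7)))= -1889587/676080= -2.79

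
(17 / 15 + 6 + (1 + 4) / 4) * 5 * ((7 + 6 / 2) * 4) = 5030 / 3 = 1676.67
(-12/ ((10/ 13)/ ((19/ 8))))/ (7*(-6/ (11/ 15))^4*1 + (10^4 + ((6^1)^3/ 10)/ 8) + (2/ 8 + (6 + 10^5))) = -3616327/ 13799406913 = -0.00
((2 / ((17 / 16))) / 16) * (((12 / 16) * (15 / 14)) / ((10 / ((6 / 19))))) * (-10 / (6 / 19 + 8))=-135 / 37604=-0.00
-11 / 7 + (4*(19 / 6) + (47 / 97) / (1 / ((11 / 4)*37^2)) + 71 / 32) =119773723 / 65184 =1837.47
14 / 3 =4.67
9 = 9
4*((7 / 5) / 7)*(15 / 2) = 6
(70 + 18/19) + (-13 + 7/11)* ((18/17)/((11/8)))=141220/2299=61.43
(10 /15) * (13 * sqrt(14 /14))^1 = 26 /3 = 8.67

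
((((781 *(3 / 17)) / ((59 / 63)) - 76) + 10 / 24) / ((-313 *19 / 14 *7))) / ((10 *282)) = -861587 / 100925109720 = -0.00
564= 564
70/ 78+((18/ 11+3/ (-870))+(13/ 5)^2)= 5779063/ 622050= 9.29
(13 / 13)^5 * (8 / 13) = 8 / 13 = 0.62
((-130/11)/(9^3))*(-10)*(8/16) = 650/8019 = 0.08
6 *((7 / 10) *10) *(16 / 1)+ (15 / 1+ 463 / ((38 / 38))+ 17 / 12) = 13817 / 12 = 1151.42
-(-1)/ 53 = 1/ 53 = 0.02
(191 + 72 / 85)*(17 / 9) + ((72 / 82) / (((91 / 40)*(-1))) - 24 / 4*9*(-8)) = 133307257 / 167895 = 793.99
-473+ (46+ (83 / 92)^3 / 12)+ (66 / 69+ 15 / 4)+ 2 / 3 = -1313072359 / 3114752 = -421.57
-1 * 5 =-5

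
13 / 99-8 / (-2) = 409 / 99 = 4.13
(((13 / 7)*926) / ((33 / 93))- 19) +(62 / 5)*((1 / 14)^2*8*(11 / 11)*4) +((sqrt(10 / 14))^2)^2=13016856 / 2695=4830.00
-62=-62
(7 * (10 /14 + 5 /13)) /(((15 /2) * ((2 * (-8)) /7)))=-35 /78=-0.45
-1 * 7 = -7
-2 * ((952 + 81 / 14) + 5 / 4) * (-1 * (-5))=-9590.36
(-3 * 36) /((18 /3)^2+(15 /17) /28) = -17136 /5717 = -3.00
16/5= 3.20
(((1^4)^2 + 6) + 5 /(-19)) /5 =128 /95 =1.35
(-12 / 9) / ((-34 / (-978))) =-652 / 17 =-38.35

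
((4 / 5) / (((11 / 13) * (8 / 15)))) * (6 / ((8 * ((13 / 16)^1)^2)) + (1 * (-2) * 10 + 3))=-28.12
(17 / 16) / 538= 17 / 8608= 0.00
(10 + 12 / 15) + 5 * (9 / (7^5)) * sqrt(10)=45 * sqrt(10) / 16807 + 54 / 5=10.81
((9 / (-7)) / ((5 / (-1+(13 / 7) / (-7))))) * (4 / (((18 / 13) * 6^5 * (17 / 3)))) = 403 / 18892440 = 0.00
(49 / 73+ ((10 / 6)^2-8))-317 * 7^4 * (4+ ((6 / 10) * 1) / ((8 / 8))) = -11501253937 / 3285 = -3501142.75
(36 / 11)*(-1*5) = -180 / 11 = -16.36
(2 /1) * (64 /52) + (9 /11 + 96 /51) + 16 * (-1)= -10.84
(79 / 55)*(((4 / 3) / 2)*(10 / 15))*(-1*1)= -316 / 495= -0.64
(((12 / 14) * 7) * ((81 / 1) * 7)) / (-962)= -1701 / 481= -3.54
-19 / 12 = -1.58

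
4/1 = 4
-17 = -17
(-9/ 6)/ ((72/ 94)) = -1.96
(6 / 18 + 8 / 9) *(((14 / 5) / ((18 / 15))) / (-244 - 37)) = -77 / 7587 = -0.01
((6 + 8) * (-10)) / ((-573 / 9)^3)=3780 / 6967871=0.00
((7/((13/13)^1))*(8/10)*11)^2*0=0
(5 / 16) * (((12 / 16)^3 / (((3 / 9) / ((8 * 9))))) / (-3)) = -1215 / 128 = -9.49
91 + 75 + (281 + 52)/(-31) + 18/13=63127/403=156.64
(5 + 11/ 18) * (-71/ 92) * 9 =-7171/ 184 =-38.97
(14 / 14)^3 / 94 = 1 / 94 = 0.01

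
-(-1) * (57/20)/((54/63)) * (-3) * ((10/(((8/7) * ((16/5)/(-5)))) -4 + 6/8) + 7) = 50673/512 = 98.97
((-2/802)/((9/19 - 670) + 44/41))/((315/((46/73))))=35834/4801602621375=0.00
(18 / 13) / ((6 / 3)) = 9 / 13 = 0.69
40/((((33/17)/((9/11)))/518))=1056720/121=8733.22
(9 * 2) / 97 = 18 / 97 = 0.19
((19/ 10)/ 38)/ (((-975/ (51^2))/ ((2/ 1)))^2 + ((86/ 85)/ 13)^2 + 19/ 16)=2540708820/ 62434688911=0.04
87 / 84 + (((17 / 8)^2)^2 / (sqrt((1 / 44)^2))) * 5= 32163009 / 7168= 4487.03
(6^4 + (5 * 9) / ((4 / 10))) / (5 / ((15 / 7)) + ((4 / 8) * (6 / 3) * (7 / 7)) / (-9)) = 25353 / 40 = 633.82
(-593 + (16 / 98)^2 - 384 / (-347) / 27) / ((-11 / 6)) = 8891996678 / 27493851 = 323.42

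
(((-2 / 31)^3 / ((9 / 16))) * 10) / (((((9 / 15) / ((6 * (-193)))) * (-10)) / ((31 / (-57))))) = 247040 / 492993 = 0.50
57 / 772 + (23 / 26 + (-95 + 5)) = -893621 / 10036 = -89.04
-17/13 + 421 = 5456/13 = 419.69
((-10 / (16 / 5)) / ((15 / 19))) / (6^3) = -95 / 5184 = -0.02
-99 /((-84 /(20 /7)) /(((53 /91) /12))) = 2915 /17836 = 0.16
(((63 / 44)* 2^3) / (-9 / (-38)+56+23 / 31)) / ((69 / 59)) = 2919084 / 16981613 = 0.17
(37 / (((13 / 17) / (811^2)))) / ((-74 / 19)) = -212443883 / 26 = -8170918.58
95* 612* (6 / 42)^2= 58140 / 49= 1186.53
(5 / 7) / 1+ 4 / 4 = 1.71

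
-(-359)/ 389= 359/ 389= 0.92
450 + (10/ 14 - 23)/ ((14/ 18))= 20646/ 49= 421.35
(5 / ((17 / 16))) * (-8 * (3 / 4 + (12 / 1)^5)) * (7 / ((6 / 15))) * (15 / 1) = -41803902000 / 17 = -2459053058.82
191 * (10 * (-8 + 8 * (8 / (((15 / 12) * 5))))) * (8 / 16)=2139.20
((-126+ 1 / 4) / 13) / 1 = -503 / 52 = -9.67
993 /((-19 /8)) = -7944 /19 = -418.11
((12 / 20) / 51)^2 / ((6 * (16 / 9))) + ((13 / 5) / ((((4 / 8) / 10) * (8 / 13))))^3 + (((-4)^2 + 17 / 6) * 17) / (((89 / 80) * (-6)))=111726436158503 / 185191200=603303.16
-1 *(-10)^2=-100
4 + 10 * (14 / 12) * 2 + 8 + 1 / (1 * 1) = 109 / 3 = 36.33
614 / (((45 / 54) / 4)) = 14736 / 5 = 2947.20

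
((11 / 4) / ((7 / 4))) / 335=11 / 2345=0.00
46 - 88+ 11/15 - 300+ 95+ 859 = 9191/15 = 612.73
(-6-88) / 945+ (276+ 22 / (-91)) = 3386468 / 12285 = 275.66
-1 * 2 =-2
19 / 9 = 2.11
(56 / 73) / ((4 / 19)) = 266 / 73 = 3.64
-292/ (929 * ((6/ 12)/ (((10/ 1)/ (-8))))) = 0.79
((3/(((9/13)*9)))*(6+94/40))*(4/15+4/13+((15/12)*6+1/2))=69806/2025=34.47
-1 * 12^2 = -144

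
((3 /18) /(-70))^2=1 /176400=0.00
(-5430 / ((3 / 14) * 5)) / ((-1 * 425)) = 5068 / 425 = 11.92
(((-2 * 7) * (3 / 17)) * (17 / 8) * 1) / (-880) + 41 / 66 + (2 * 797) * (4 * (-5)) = -336646177 / 10560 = -31879.37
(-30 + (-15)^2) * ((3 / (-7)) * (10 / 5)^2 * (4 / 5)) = -1872 / 7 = -267.43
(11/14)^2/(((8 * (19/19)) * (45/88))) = 1331/8820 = 0.15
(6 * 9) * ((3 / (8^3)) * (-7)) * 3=-1701 / 256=-6.64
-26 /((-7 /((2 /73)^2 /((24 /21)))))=13 /5329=0.00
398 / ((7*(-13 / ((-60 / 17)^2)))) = -1432800 / 26299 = -54.48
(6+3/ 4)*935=25245/ 4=6311.25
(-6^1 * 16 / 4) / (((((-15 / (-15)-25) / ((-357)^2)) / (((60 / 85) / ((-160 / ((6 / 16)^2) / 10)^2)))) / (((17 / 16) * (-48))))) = -92910321 / 262144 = -354.42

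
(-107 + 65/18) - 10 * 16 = -4741/18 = -263.39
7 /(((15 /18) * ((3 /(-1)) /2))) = -5.60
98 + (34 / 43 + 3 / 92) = 390945 / 3956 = 98.82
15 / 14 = 1.07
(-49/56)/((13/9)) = -63/104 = -0.61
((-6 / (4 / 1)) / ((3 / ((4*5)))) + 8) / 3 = -2 / 3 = -0.67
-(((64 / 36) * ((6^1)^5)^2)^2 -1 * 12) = -11555266180939764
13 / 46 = 0.28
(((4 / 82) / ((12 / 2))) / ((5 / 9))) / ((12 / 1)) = 1 / 820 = 0.00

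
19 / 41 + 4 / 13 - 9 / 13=42 / 533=0.08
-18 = -18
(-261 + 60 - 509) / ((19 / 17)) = -12070 / 19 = -635.26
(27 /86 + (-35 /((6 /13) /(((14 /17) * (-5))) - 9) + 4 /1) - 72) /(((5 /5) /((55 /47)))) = -313009345 /4189533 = -74.71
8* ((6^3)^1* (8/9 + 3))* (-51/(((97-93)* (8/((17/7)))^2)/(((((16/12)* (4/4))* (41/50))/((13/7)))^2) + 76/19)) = -41624115120/15695809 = -2651.93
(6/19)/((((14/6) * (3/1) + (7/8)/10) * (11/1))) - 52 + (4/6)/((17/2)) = -34863496/671517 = -51.92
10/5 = 2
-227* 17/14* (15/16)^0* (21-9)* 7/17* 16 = -21792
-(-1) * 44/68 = 0.65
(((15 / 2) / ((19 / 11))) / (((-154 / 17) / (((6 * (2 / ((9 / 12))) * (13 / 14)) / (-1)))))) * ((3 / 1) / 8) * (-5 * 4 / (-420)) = 3315 / 26068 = 0.13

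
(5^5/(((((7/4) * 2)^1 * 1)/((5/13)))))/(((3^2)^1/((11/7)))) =59.96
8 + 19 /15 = 139 /15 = 9.27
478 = 478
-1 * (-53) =53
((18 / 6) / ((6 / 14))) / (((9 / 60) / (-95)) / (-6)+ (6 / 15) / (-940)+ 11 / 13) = 16252600 / 1964223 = 8.27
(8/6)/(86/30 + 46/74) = 185/484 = 0.38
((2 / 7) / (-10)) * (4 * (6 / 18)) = -4 / 105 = -0.04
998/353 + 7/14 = 2349/706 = 3.33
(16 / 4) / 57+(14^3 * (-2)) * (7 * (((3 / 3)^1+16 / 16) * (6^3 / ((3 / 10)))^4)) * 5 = -5884600496947199996 / 57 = -103238605209599999.93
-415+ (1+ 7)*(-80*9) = -6175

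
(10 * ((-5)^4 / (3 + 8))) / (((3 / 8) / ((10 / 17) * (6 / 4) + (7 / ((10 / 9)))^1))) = 185000 / 17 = 10882.35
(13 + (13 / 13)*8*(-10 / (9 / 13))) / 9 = -923 / 81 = -11.40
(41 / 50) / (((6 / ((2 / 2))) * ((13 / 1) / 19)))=779 / 3900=0.20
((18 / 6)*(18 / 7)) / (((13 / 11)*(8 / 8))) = 594 / 91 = 6.53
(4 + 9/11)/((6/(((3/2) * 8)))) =106/11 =9.64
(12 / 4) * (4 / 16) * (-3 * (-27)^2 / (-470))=6561 / 1880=3.49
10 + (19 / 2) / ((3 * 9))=559 / 54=10.35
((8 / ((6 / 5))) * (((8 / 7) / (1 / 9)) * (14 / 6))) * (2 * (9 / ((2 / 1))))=1440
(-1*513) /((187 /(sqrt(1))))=-513 /187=-2.74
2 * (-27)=-54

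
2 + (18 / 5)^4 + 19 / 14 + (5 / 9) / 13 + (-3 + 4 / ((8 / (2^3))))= 176455063 / 1023750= 172.36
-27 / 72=-3 / 8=-0.38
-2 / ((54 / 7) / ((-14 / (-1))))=-98 / 27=-3.63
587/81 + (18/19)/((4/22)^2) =110515/3078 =35.90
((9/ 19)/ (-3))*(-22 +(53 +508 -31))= -1524/ 19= -80.21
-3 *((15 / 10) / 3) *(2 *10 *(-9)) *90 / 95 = 255.79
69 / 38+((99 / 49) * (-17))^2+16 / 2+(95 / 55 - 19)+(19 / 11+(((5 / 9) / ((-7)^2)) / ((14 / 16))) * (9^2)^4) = 560976921767 / 1003618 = 558954.62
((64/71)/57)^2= 4096/16378209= 0.00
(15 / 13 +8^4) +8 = 53367 / 13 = 4105.15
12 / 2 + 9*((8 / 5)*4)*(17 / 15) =1782 / 25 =71.28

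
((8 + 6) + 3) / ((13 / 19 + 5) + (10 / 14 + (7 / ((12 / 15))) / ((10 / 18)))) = 9044 / 11783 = 0.77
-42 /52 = -21 /26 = -0.81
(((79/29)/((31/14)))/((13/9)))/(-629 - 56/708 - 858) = -1761858/3076170331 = -0.00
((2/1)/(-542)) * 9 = -9/271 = -0.03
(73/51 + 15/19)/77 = 2152/74613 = 0.03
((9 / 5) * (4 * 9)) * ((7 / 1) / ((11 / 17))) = 38556 / 55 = 701.02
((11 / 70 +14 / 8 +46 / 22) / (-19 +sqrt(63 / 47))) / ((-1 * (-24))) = -5498201 / 624771840 - 6157 * sqrt(329) / 208257280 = -0.01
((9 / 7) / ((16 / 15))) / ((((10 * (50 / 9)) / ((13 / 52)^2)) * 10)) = 243 / 1792000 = 0.00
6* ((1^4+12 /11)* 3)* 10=4140 /11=376.36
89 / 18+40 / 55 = 5.67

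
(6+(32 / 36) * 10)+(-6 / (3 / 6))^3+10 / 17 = -262016 / 153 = -1712.52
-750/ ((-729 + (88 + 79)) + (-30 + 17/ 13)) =9750/ 7679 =1.27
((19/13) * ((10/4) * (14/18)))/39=665/9126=0.07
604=604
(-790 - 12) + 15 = -787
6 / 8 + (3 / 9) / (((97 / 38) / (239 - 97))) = 22457 / 1164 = 19.29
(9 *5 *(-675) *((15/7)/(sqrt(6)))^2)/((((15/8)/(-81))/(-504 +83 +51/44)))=-4637806875/11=-421618806.82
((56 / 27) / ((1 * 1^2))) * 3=56 / 9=6.22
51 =51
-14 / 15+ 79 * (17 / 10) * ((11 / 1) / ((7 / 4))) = 17708 / 21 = 843.24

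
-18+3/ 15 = -89/ 5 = -17.80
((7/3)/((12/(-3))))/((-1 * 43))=7/516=0.01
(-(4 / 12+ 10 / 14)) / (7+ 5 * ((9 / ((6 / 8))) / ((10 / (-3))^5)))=-110000 / 719691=-0.15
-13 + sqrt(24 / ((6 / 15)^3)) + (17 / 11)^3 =-12390 / 1331 + 5 * sqrt(15) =10.06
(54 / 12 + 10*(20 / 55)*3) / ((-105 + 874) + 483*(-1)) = 339 / 6292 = 0.05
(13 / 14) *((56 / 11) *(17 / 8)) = 221 / 22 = 10.05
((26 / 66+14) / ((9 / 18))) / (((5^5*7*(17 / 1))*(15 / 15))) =38 / 490875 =0.00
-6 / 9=-2 / 3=-0.67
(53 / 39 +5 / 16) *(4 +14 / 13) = 11473 / 1352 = 8.49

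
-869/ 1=-869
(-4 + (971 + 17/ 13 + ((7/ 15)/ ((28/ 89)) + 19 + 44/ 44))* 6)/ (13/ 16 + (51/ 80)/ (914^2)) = 5177029210016/ 705910283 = 7333.83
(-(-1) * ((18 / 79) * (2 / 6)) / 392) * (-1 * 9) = -27 / 15484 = -0.00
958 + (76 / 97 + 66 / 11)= 93584 / 97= 964.78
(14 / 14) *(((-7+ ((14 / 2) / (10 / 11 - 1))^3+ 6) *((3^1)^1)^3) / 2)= -6163209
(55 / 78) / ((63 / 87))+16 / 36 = 2323 / 1638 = 1.42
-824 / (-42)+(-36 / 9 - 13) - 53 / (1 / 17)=-18866 / 21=-898.38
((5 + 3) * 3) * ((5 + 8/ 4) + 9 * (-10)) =-1992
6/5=1.20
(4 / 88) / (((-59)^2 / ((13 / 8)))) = 13 / 612656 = 0.00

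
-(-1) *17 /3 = 17 /3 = 5.67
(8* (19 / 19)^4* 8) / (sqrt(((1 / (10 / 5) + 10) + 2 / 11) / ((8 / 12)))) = 128* sqrt(7755) / 705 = 15.99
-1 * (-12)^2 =-144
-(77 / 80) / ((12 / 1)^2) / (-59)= 77 / 679680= 0.00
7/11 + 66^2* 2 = 95839/11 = 8712.64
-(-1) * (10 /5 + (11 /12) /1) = 35 /12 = 2.92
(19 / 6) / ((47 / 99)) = 627 / 94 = 6.67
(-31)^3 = -29791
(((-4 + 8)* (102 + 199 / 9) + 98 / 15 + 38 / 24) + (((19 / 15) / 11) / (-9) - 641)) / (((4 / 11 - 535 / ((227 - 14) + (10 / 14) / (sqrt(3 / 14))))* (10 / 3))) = 86725961* sqrt(42) / 3481868088 + 1658831771737 / 87046702200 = 19.22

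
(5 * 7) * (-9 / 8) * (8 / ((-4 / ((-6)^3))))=-17010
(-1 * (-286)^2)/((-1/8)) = 654368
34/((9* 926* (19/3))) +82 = 2164079/26391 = 82.00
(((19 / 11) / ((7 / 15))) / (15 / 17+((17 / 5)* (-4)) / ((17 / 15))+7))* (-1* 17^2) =280041 / 1078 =259.78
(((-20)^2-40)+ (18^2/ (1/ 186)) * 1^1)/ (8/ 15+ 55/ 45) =2728080/ 79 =34532.66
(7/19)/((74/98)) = 343/703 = 0.49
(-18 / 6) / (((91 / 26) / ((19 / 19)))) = -6 / 7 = -0.86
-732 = -732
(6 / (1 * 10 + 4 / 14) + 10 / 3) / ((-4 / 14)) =-329 / 24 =-13.71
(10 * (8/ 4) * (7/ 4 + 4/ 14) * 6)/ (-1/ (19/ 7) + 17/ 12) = 389880/ 1673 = 233.04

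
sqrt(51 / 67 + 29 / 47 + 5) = sqrt(63247665) / 3149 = 2.53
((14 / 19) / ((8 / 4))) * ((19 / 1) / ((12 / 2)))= 7 / 6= 1.17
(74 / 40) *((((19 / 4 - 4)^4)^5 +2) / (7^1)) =81492871478261 / 153931627888640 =0.53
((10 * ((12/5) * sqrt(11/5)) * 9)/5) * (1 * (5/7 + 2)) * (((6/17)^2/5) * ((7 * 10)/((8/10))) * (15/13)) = 437.46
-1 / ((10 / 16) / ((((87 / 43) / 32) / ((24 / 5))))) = -0.02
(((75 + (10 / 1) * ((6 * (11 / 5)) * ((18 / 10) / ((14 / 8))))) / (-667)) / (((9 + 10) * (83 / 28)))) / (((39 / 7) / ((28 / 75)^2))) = -0.00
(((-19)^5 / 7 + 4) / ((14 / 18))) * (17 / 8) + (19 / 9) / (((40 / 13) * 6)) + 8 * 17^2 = -102041778827 / 105840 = -964113.56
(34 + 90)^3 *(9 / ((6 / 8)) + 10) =41945728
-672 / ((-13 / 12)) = 8064 / 13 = 620.31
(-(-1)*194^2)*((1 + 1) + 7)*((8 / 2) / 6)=225816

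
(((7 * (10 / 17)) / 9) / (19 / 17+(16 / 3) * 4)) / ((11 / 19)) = 266 / 7557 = 0.04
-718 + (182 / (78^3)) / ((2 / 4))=-718.00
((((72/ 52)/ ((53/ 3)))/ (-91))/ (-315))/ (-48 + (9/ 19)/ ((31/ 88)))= -0.00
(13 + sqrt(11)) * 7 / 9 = 7 * sqrt(11) / 9 + 91 / 9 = 12.69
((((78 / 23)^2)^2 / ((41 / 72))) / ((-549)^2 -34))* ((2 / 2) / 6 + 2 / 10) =444180672 / 1571694794785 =0.00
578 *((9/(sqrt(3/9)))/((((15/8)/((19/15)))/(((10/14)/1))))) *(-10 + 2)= -702848 *sqrt(3)/35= -34781.96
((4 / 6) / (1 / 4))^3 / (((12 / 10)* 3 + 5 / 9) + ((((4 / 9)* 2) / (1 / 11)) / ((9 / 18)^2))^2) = 7680 / 621203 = 0.01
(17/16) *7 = 119/16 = 7.44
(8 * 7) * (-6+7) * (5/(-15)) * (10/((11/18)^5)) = -352719360/161051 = -2190.11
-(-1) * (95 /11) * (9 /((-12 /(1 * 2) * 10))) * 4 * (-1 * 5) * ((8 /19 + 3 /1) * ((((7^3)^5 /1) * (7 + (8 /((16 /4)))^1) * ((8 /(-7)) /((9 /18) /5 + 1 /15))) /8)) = -35708444785499850 /11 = -3246222253227259.09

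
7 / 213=0.03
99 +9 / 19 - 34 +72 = 2612 / 19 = 137.47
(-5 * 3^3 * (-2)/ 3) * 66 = 5940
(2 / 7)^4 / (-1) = -16 / 2401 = -0.01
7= 7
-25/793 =-0.03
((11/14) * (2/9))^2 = 121/3969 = 0.03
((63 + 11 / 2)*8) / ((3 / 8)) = 4384 / 3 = 1461.33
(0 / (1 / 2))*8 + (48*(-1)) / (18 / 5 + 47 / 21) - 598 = -371614 / 613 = -606.22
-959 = -959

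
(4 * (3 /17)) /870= 2 /2465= 0.00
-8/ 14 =-4/ 7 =-0.57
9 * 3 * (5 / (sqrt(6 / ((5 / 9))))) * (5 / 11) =75 * sqrt(30) / 22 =18.67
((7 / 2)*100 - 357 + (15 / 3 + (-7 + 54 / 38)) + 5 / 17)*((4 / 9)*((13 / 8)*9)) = -30589 / 646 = -47.35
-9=-9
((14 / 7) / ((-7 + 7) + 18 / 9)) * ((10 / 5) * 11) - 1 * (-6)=28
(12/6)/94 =1/47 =0.02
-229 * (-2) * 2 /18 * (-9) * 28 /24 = -1603 /3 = -534.33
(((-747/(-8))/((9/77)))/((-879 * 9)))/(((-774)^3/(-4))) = -6391/7336421285328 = -0.00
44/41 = 1.07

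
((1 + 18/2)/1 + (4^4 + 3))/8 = 269/8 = 33.62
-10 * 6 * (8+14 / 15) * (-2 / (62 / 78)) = 41808 / 31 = 1348.65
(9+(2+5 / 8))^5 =6956883693 / 32768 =212307.24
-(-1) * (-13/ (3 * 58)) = -13/ 174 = -0.07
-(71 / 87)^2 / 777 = -5041 / 5881113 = -0.00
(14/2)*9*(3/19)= 9.95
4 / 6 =2 / 3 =0.67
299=299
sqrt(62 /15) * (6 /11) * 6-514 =-514 +12 * sqrt(930) /55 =-507.35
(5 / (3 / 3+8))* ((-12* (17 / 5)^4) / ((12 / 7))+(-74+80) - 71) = -208424 / 375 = -555.80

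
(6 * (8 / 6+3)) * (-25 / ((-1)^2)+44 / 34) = -10478 / 17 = -616.35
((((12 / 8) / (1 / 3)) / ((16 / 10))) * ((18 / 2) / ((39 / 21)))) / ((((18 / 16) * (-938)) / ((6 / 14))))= -135 / 24388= -0.01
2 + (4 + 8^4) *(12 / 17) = 2896.12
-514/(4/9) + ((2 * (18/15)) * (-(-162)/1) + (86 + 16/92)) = -156751/230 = -681.53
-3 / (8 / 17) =-51 / 8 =-6.38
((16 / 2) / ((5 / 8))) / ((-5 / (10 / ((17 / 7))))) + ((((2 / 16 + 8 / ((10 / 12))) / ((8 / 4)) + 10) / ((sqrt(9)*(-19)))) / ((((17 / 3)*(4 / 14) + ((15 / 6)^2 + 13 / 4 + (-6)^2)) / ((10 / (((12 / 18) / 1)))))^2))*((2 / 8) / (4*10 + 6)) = -10.54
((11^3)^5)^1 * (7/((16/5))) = 146203685929547785/16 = 9137730370596736.56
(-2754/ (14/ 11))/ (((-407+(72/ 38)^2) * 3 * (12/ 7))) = 607563/ 582524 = 1.04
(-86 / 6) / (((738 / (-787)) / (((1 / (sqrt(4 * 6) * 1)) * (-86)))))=-268.32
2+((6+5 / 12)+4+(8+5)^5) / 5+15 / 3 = 4456061 / 60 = 74267.68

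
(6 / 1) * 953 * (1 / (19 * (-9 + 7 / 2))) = -11436 / 209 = -54.72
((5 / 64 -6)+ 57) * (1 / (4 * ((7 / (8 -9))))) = -467 / 256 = -1.82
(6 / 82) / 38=3 / 1558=0.00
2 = 2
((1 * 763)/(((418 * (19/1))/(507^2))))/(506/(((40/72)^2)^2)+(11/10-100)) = 9429249375/1990420069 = 4.74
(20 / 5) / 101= 4 / 101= 0.04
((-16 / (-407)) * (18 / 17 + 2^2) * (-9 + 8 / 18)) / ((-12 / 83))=199864 / 16983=11.77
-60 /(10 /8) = -48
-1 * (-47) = 47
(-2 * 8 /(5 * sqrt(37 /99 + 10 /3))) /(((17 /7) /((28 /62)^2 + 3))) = -1034544 * sqrt(4037) /29978395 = -2.19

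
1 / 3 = 0.33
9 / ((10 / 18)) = 16.20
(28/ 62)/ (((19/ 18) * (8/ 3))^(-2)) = 80864/ 22599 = 3.58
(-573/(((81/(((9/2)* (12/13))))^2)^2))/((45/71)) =-216976/34701615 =-0.01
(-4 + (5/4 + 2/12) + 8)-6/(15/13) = 13/60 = 0.22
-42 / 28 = -3 / 2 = -1.50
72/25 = 2.88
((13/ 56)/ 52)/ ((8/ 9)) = 9/ 1792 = 0.01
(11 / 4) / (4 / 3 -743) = -33 / 8900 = -0.00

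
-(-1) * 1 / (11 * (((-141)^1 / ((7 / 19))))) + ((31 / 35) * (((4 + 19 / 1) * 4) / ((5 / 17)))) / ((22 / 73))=430993999 / 468825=919.31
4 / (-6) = -2 / 3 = -0.67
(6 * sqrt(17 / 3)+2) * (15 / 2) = 15+15 * sqrt(51) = 122.12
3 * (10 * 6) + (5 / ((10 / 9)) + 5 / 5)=371 / 2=185.50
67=67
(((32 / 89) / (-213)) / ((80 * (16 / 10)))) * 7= -7 / 75828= -0.00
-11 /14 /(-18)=11 /252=0.04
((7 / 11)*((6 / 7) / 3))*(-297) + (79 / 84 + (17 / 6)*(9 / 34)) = -2197 / 42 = -52.31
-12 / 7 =-1.71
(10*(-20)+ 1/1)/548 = -0.36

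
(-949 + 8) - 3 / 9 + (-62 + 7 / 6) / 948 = -5354669 / 5688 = -941.40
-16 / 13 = -1.23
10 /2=5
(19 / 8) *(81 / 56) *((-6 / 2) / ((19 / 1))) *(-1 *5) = 1215 / 448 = 2.71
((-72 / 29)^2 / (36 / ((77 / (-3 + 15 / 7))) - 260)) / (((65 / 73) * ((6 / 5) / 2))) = -16997904 / 383628037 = -0.04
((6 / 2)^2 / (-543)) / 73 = -3 / 13213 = -0.00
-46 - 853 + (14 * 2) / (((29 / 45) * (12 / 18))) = -24181 / 29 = -833.83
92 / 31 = 2.97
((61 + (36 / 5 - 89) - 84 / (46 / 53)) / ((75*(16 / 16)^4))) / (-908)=6761 / 3915750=0.00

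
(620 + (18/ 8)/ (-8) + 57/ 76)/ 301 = 19855/ 9632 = 2.06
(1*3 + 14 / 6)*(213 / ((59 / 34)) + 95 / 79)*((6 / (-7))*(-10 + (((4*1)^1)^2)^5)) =-594139278.73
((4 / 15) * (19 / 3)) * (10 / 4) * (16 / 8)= 76 / 9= 8.44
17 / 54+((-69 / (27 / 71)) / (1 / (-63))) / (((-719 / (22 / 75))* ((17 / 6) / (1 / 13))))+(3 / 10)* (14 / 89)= 4494067021 / 19091714850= 0.24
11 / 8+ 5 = 51 / 8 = 6.38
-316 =-316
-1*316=-316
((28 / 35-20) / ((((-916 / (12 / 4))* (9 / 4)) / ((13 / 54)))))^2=43264 / 955737225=0.00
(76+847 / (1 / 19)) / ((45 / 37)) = 598253 / 45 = 13294.51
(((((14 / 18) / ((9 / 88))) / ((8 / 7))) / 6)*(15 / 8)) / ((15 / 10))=2695 / 1944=1.39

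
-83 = -83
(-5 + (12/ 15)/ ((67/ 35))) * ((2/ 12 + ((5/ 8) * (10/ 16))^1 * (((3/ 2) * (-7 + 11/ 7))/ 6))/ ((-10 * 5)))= -299939/ 9004800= -0.03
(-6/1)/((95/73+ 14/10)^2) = -399675/486098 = -0.82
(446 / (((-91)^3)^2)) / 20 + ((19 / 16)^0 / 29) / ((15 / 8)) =9085908052057 / 494046249275670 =0.02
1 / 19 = 0.05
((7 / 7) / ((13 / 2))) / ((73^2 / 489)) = 978 / 69277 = 0.01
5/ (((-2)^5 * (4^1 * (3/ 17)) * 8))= -85/ 3072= -0.03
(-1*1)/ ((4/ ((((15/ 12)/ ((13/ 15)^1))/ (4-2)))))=-75/ 416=-0.18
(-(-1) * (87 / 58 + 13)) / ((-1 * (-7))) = 29 / 14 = 2.07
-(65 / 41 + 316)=-13021 / 41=-317.59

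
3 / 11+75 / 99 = 34 / 33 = 1.03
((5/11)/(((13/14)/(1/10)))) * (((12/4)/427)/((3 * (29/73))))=73/252967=0.00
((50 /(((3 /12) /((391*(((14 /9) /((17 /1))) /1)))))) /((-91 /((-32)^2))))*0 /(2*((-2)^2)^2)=0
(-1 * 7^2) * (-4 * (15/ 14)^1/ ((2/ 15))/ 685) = 315/ 137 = 2.30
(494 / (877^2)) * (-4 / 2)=-988 / 769129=-0.00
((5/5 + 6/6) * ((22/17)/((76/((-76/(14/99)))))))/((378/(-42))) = 242/119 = 2.03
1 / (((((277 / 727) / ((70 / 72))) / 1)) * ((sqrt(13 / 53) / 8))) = 50890 * sqrt(689) / 32409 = 41.22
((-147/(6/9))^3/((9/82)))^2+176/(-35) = 5342964341141145619/560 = 9541007752037760.03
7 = 7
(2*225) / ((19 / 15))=6750 / 19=355.26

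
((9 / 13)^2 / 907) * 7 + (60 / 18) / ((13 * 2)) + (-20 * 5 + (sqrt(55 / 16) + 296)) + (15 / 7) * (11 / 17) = sqrt(55) / 4 + 10808611225 / 54722031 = 199.37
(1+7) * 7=56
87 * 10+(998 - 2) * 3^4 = 81546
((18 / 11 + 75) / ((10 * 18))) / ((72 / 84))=1967 / 3960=0.50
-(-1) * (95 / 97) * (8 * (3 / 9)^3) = 760 / 2619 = 0.29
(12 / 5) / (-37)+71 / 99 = 11947 / 18315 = 0.65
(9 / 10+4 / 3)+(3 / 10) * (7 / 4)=331 / 120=2.76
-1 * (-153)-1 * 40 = 113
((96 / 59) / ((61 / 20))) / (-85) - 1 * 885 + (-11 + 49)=-51822385 / 61183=-847.01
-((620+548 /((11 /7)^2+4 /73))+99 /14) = -106708335 /126406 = -844.17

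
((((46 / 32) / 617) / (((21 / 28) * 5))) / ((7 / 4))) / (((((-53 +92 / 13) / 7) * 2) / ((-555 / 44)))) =11063 / 32414712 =0.00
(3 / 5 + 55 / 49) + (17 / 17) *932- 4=227782 / 245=929.72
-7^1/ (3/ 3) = -7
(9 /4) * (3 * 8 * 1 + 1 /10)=2169 /40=54.22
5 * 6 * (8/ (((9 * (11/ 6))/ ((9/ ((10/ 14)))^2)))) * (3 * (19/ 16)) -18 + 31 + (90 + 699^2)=27331186/ 55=496930.65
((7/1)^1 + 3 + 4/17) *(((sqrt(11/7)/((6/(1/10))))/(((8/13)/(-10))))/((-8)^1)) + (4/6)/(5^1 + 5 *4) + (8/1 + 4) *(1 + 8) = 108.46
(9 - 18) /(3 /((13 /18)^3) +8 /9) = -177957 /175040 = -1.02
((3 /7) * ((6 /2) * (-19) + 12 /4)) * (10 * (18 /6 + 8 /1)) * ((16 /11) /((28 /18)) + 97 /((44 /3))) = -941625 /49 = -19216.84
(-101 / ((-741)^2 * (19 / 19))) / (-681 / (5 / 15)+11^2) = 101 / 1055333682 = 0.00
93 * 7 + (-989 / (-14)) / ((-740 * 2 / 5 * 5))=13487731 / 20720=650.95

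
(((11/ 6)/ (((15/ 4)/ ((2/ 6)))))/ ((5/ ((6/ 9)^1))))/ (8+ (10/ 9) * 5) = 0.00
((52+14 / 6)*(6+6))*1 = 652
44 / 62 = 22 / 31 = 0.71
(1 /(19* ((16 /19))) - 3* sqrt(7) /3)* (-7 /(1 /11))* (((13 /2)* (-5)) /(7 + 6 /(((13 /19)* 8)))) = 65065 /3368 - 130130* sqrt(7) /421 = -798.48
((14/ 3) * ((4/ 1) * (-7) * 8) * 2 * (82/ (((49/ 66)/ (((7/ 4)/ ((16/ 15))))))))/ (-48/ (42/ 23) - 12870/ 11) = 1325940/ 4187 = 316.68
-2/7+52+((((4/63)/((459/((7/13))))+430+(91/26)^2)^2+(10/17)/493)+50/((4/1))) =1832700553023991619/9367271654832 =195649.34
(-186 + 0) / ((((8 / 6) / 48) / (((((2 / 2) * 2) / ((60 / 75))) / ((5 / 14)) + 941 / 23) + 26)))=-11383200 / 23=-494921.74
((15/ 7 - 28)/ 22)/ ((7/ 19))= -3439/ 1078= -3.19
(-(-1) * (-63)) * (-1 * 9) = 567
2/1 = 2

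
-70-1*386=-456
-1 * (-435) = 435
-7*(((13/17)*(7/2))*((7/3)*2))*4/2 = -8918/51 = -174.86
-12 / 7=-1.71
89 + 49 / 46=4143 / 46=90.07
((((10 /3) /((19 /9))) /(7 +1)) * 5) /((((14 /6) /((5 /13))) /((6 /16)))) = 3375 /55328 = 0.06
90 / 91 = 0.99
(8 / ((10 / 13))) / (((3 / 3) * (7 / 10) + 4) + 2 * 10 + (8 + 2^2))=104 / 367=0.28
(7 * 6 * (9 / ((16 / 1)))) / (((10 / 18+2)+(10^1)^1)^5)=11160261 / 147394814344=0.00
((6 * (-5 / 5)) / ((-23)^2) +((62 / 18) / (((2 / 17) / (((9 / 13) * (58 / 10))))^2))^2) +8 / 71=16099881.41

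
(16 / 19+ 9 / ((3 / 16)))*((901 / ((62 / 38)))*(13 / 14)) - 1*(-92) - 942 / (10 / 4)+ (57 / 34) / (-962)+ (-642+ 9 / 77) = 24118.62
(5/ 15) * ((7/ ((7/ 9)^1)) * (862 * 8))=20688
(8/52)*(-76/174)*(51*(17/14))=-10982/2639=-4.16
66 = 66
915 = 915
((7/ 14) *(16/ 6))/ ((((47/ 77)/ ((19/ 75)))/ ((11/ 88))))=1463/ 21150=0.07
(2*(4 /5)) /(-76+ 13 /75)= -120 /5687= -0.02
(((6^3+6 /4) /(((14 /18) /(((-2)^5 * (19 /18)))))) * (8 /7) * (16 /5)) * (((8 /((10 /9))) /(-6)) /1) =10156032 /245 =41453.19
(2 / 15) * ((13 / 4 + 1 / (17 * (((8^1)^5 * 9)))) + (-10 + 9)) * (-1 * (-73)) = 164693621 / 7520256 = 21.90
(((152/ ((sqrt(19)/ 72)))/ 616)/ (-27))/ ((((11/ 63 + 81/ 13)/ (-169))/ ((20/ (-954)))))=-0.08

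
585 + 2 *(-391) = -197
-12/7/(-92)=3/161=0.02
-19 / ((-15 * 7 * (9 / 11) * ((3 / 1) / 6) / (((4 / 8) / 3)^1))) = 209 / 2835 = 0.07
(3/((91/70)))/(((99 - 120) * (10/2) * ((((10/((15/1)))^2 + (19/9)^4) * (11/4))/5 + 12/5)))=-52488/32405737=-0.00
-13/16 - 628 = -10061/16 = -628.81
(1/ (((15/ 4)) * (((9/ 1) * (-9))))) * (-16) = 64/ 1215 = 0.05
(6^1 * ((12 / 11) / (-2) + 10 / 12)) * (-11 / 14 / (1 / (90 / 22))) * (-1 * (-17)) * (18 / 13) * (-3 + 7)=-523260 / 1001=-522.74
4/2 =2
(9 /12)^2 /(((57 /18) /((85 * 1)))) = 2295 /152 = 15.10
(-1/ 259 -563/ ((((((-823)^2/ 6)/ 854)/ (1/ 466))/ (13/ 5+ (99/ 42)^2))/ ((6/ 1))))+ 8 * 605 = 989077311757848/ 204373865815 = 4839.55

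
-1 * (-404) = 404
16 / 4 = 4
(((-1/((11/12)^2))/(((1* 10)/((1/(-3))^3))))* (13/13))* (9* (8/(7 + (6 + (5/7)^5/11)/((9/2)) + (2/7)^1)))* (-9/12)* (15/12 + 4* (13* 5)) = -103463892/14347423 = -7.21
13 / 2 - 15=-17 / 2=-8.50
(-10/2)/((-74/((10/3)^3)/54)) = 5000/37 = 135.14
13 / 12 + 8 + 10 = 229 / 12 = 19.08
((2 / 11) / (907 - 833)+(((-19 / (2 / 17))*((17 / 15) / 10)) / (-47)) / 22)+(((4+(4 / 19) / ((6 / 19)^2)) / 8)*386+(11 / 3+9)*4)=11897975651 / 34432200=345.55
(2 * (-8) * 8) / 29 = -128 / 29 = -4.41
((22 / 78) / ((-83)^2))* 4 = 44 / 268671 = 0.00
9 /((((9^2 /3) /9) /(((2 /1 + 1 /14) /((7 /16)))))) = 14.20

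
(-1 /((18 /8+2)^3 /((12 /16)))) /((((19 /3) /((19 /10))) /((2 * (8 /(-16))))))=72 /24565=0.00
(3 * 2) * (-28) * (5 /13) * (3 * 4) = -10080 /13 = -775.38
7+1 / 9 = 64 / 9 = 7.11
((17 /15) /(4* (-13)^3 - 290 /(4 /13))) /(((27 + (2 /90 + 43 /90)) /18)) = -136 /1783925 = -0.00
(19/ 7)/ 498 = 0.01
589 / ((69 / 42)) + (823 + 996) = 50083 / 23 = 2177.52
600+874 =1474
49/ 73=0.67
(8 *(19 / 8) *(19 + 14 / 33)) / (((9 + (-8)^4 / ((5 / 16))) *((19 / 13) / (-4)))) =-166660 / 2164173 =-0.08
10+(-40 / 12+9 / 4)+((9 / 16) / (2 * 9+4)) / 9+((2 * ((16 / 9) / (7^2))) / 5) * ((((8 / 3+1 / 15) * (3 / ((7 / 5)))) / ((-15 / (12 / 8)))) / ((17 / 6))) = 8.92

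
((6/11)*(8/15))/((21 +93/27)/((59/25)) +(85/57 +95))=10089/3705625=0.00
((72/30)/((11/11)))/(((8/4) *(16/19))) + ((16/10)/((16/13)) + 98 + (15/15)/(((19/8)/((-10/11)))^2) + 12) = 197213629/1747240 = 112.87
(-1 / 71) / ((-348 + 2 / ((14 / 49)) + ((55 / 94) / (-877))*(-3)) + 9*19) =82438 / 995014945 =0.00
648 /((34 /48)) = 15552 /17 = 914.82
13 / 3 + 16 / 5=113 / 15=7.53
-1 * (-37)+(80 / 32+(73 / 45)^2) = 170633 / 4050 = 42.13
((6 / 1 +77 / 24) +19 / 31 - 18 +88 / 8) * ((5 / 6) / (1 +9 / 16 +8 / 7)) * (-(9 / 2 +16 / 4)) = -1248905 / 169074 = -7.39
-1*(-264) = 264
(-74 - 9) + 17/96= -7951/96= -82.82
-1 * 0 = 0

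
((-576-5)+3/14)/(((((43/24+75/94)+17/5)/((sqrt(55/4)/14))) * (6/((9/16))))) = -2.41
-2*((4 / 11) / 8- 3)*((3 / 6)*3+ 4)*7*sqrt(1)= 227.50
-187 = -187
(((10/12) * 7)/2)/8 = 35/96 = 0.36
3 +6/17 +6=159/17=9.35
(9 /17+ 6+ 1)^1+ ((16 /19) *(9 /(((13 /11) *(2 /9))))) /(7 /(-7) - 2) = -8776 /4199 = -2.09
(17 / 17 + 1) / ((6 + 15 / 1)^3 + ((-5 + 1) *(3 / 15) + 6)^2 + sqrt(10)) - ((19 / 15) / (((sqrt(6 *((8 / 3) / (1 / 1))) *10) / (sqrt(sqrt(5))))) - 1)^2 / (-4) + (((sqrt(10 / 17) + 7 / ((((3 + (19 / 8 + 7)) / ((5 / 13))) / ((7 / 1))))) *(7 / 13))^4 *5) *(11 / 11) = -19 *5^(1 / 4) / 1200 - 1250 *sqrt(10) / 53917298151 + 361 *sqrt(5) / 1440000 + 7705622670088000 *sqrt(170) / 17595713932712487 + 9926427062481834944770124547973 / 1627992115961234875977344997492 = 11.78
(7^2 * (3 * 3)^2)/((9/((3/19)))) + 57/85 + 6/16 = 913149/12920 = 70.68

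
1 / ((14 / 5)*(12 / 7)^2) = 35 / 288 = 0.12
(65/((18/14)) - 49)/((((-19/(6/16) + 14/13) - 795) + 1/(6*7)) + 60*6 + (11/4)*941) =5096/6890031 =0.00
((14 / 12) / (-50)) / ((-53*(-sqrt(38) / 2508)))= -77*sqrt(38) / 2650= -0.18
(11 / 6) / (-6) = -11 / 36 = -0.31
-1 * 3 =-3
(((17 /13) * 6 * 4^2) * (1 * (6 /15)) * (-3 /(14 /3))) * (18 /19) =-264384 /8645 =-30.58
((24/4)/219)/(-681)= -2/49713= -0.00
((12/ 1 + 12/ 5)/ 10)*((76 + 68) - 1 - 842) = -25164/ 25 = -1006.56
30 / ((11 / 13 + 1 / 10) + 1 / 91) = 31.34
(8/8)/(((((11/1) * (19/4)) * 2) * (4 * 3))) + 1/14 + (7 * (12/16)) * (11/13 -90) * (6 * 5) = -1602349823/114114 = -14041.66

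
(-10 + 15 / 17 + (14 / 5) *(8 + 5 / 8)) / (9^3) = 5111 / 247860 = 0.02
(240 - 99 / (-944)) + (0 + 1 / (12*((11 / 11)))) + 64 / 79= 53918075 / 223728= 241.00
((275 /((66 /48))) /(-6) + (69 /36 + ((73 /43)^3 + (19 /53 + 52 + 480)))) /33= 25578265505 /1668692916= 15.33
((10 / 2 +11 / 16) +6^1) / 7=187 / 112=1.67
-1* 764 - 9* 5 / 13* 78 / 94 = -36043 / 47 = -766.87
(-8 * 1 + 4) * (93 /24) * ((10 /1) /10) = -31 /2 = -15.50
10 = 10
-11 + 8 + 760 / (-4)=-193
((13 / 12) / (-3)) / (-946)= 13 / 34056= 0.00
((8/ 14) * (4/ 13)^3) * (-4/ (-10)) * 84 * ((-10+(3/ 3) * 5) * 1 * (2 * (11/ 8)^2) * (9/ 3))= -69696/ 2197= -31.72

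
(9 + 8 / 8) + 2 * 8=26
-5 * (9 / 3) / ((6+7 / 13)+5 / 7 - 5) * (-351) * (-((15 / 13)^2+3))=-10123.02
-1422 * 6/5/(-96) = 711/40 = 17.78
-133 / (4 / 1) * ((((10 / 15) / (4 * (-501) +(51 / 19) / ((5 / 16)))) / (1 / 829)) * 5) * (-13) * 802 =-273015626975 / 568692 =-480076.43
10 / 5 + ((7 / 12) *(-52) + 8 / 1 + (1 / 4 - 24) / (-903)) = -73349 / 3612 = -20.31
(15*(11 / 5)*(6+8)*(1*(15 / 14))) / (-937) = -495 / 937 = -0.53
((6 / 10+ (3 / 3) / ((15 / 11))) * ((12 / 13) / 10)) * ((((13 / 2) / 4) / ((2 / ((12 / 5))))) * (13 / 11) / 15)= 26 / 1375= 0.02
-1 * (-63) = 63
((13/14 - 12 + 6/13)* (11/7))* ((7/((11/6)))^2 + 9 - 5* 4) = -59.66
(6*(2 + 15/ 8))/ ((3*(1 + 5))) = 31/ 24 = 1.29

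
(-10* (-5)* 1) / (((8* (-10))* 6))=-5 / 48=-0.10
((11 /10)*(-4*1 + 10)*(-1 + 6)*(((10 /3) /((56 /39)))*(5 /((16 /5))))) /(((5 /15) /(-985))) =-158461875 /448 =-353709.54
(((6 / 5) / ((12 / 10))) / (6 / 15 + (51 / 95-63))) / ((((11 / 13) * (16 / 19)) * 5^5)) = -4693 / 648560000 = -0.00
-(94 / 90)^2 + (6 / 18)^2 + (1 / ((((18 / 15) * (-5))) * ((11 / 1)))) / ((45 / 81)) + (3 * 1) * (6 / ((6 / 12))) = 1558937 / 44550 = 34.99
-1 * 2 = -2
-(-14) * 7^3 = 4802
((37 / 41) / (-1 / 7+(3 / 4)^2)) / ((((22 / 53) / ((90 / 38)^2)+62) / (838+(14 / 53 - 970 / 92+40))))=2219056871850 / 73817644883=30.06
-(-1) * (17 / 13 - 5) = -48 / 13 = -3.69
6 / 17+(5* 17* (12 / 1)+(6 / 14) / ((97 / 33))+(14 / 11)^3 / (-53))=830937848039 / 814277849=1020.46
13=13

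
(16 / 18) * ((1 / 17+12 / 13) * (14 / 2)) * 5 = 60760 / 1989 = 30.55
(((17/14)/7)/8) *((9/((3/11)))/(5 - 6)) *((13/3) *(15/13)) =-2805/784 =-3.58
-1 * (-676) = 676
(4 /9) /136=1 /306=0.00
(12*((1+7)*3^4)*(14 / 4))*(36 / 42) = 23328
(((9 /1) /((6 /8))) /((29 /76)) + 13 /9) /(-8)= -8585 /2088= -4.11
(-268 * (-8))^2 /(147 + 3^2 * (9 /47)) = 108023296 /3495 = 30907.95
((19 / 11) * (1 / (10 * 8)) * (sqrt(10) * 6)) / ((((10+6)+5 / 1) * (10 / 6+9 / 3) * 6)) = 19 * sqrt(10) / 86240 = 0.00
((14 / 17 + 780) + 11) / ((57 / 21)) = 94227 / 323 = 291.72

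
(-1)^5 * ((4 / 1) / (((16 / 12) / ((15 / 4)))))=-45 / 4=-11.25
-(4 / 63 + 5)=-319 / 63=-5.06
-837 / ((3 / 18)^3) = -180792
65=65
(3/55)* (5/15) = 0.02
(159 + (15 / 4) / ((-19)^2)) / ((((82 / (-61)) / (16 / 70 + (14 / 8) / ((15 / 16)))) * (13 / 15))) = -770344905 / 2693782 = -285.97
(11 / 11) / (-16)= -1 / 16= -0.06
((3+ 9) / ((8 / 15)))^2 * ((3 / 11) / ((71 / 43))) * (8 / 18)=29025 / 781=37.16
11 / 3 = 3.67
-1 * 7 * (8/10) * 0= 0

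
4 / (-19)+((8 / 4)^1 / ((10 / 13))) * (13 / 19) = 149 / 95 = 1.57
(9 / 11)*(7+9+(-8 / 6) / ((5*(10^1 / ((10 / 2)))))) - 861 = -848.02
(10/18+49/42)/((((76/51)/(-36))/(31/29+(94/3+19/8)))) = -12756035/8816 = -1446.92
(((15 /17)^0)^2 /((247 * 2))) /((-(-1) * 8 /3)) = 3 /3952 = 0.00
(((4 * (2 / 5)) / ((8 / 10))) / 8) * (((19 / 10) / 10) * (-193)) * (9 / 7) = -33003 / 2800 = -11.79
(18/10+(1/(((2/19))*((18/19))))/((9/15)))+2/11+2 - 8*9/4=2.69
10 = 10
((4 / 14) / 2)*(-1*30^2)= -128.57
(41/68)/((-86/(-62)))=1271/2924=0.43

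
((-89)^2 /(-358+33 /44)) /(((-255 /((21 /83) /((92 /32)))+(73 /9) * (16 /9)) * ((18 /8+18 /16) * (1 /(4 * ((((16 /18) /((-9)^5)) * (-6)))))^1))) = 908443648 /1103539802356197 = 0.00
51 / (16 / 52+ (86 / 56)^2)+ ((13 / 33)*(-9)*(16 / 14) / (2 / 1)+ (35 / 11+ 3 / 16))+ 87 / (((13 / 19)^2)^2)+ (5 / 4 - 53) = 349655480070103 / 956140481296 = 365.69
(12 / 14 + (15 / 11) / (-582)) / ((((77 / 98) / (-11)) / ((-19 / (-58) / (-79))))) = 242611 / 4888994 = 0.05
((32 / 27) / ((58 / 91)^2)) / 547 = 66248 / 12420729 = 0.01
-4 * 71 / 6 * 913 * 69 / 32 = -1490929 / 16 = -93183.06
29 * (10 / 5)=58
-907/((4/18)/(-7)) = 57141/2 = 28570.50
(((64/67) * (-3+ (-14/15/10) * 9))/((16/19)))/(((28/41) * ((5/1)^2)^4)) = -74784/4580078125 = -0.00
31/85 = 0.36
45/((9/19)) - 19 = 76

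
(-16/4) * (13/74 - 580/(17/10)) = 857958/629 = 1364.00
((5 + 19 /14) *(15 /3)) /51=445 /714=0.62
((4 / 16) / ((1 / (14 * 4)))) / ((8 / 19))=133 / 4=33.25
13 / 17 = 0.76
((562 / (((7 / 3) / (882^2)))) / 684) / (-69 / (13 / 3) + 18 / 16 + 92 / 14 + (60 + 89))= 421000944 / 216353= 1945.90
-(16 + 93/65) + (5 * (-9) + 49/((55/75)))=3137/715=4.39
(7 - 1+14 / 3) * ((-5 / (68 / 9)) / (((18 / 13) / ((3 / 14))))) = -130 / 119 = -1.09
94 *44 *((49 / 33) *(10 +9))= 350056 / 3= 116685.33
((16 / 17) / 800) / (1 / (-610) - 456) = -61 / 23643685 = -0.00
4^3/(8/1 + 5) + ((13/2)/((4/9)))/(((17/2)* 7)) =31985/6188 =5.17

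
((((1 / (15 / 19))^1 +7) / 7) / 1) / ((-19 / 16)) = -1984 / 1995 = -0.99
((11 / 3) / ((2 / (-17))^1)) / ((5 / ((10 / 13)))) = -187 / 39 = -4.79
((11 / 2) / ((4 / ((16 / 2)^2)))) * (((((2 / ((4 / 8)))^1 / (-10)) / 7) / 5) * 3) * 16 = -8448 / 175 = -48.27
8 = 8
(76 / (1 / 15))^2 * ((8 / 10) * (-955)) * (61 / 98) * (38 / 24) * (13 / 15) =-41555388680 / 49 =-848069156.73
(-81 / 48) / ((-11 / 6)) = 81 / 88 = 0.92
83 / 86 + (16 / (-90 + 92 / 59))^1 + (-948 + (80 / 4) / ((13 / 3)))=-942.60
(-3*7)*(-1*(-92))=-1932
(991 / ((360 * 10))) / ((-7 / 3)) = -991 / 8400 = -0.12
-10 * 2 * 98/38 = -980/19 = -51.58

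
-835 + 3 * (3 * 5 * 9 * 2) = -25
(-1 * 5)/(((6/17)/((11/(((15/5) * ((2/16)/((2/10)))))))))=-748/9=-83.11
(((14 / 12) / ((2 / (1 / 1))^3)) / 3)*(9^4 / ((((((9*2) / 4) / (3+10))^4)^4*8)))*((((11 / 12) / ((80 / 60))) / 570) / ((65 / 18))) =126122040386719625248 / 402462089485425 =313376.20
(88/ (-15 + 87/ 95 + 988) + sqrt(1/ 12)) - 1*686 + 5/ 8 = -253615623/ 370088 + sqrt(3)/ 6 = -685.00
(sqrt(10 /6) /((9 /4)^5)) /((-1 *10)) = -512 *sqrt(15) /885735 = -0.00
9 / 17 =0.53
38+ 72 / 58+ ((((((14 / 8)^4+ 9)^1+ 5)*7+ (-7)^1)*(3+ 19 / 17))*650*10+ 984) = 3891825193 / 928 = 4193777.15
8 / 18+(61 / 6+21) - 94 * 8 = -12967 / 18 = -720.39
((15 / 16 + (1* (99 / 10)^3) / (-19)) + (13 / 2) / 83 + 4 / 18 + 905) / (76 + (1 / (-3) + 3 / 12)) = 24274846169 / 2154970500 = 11.26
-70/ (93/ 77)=-5390/ 93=-57.96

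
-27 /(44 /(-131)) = 80.39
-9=-9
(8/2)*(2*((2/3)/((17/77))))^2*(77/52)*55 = 401749040/33813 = 11881.50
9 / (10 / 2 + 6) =9 / 11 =0.82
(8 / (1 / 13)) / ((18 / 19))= 988 / 9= 109.78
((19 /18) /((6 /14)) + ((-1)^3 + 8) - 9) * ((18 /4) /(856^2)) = 25 /8792832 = 0.00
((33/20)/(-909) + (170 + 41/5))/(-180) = -1079881/1090800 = -0.99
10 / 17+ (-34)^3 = -668158 / 17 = -39303.41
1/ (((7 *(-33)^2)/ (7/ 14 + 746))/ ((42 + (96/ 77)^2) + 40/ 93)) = 18104806273/ 4203299331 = 4.31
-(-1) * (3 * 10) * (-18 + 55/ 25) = -474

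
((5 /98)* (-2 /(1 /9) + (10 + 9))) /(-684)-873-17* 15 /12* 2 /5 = -59088713 /67032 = -881.50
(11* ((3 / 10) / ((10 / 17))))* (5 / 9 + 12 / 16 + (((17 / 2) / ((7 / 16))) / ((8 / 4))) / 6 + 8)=514811 / 8400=61.29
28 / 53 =0.53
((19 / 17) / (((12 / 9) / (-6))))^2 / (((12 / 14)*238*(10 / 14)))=68229 / 393040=0.17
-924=-924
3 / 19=0.16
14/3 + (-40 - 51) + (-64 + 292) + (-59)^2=10868/3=3622.67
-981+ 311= -670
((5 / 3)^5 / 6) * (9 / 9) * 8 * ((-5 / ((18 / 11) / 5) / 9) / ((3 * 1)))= -1718750 / 177147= -9.70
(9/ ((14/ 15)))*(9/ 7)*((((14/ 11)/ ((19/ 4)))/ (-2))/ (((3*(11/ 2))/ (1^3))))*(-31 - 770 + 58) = 1203660/ 16093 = 74.79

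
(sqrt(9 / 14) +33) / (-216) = -11 / 72 - sqrt(14) / 1008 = -0.16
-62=-62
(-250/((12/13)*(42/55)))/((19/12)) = -89375/399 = -224.00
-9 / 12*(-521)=1563 / 4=390.75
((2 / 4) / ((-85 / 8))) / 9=-4 / 765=-0.01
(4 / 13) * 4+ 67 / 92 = 2343 / 1196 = 1.96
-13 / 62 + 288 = 17843 / 62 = 287.79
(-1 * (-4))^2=16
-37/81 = -0.46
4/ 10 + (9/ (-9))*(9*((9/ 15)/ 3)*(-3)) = 29/ 5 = 5.80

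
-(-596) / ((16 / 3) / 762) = 85153.50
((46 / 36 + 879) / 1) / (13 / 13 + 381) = 15845 / 6876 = 2.30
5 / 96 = 0.05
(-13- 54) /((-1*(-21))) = -67 /21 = -3.19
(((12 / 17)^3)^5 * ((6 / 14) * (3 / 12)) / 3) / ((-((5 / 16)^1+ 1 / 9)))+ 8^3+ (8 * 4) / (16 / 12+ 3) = 8252656139014059045641248 / 15889310358930987466943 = 519.38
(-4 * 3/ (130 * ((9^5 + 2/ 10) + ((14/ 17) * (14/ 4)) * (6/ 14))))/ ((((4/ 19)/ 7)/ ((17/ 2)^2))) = -14739/ 3924856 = -0.00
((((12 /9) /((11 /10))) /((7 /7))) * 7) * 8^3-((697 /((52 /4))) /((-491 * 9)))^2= 157703535822181 /36301735899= 4344.24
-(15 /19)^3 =-3375 /6859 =-0.49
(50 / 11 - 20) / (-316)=85 / 1738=0.05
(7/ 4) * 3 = 21/ 4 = 5.25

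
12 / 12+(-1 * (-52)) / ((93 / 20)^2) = 29449 / 8649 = 3.40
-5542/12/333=-2771/1998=-1.39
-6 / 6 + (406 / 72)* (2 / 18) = -121 / 324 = -0.37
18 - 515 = -497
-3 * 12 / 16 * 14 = -31.50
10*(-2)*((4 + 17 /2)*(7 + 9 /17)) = -1882.35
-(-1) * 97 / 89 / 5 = 97 / 445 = 0.22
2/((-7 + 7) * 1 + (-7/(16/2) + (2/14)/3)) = -336/139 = -2.42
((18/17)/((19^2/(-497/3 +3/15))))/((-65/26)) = 1752/9025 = 0.19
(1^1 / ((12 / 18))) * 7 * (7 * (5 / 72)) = 245 / 48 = 5.10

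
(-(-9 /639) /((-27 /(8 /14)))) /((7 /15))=-20 /31311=-0.00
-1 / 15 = -0.07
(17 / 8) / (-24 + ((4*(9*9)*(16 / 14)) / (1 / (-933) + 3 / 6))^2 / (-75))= -1061782225 / 3681544212672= -0.00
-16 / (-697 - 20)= 0.02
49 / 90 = 0.54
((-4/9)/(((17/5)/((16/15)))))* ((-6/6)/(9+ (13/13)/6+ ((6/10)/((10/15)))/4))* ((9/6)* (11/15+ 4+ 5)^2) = 5456896/2586465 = 2.11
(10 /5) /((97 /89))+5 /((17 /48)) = 26306 /1649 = 15.95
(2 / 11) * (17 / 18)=17 / 99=0.17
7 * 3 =21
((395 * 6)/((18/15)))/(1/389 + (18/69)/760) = 6714723500/9907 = 677775.66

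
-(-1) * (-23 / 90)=-23 / 90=-0.26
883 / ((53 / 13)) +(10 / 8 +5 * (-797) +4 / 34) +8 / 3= -40700485 / 10812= -3764.38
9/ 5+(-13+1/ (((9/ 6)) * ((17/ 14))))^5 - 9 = -516236942893411/ 1725126255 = -299245.89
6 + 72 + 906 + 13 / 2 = 1981 / 2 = 990.50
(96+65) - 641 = -480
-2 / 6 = -1 / 3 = -0.33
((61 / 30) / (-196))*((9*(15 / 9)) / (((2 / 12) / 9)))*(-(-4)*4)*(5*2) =-65880 / 49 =-1344.49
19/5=3.80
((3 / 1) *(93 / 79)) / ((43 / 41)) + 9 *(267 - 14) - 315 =1965.37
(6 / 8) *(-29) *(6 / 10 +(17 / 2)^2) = -126759 / 80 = -1584.49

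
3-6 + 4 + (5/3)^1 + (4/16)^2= 131/48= 2.73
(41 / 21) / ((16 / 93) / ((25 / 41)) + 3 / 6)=63550 / 25459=2.50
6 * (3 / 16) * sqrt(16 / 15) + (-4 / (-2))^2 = 3 * sqrt(15) / 10 + 4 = 5.16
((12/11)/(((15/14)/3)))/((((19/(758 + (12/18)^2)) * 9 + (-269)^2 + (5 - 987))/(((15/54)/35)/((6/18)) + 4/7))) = 136520/5359580523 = 0.00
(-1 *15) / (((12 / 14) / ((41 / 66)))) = -1435 / 132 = -10.87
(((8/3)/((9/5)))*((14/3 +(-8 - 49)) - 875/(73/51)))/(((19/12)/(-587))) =13649957120/37449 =364494.57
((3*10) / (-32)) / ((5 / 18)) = -27 / 8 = -3.38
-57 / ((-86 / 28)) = 798 / 43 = 18.56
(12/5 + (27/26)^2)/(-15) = -3919/16900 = -0.23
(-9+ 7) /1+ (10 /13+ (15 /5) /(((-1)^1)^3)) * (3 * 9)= -809 /13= -62.23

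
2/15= 0.13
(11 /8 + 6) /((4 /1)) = 59 /32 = 1.84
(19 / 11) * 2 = 38 / 11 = 3.45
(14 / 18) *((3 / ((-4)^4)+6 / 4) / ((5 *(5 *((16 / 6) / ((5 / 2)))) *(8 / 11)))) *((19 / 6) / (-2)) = -62909 / 655360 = -0.10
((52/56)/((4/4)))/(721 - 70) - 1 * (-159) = 1449139/9114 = 159.00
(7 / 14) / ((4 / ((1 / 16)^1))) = 0.01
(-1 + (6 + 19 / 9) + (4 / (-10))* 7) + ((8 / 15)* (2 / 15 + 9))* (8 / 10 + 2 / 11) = 112534 / 12375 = 9.09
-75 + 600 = 525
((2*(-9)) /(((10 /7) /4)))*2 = -504 /5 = -100.80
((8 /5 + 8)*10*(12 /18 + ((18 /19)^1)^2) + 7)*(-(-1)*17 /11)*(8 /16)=964495 /7942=121.44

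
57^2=3249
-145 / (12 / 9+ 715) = -435 / 2149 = -0.20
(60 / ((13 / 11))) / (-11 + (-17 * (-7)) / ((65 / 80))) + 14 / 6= 4769 / 1761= 2.71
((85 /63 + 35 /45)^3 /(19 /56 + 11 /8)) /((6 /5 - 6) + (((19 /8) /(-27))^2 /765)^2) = -350383378284748800 /299623030489747391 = -1.17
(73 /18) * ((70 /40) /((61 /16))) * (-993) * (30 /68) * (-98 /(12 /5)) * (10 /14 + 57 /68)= 51700.23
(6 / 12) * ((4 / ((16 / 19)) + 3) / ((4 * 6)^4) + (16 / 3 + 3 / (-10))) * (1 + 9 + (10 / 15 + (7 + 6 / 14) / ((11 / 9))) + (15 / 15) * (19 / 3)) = 8478559229 / 145981440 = 58.08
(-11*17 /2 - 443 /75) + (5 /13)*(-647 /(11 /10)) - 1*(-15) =-6663023 /21450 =-310.63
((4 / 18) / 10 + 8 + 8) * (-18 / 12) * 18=-2163 / 5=-432.60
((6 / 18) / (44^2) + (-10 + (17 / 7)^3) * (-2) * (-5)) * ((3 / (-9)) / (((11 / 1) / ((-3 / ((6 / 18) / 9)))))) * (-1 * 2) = -775196847 / 3652264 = -212.25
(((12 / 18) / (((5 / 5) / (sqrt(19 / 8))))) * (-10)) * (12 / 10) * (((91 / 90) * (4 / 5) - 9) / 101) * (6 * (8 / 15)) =58976 * sqrt(38) / 113625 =3.20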